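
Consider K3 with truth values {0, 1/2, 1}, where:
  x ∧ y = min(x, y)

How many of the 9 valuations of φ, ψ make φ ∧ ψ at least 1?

φ = 0, ψ = 0 ↦ 0  <
φ = 0, ψ = 1/2 ↦ 0  <
φ = 0, ψ = 1 ↦ 0  <
φ = 1/2, ψ = 0 ↦ 0  <
φ = 1/2, ψ = 1/2 ↦ 1/2  <
φ = 1/2, ψ = 1 ↦ 1/2  <
φ = 1, ψ = 0 ↦ 0  <
φ = 1, ψ = 1/2 ↦ 1/2  <
φ = 1, ψ = 1 ↦ 1  ≥
So 1 of the 9 assignments meets the threshold.

1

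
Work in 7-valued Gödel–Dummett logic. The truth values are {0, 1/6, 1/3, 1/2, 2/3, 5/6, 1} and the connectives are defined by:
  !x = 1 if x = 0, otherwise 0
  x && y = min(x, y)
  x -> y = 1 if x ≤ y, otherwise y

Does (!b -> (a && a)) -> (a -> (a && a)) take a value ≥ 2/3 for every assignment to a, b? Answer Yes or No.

Yes

At a = 1/2, b = 5/6, for instance:
!b = !5/6 = 0
a && a = 1/2 && 1/2 = 1/2
!b -> (a && a) = 0 -> 1/2 = 1
a && a = 1/2 && 1/2 = 1/2
a -> (a && a) = 1/2 -> 1/2 = 1
(!b -> (a && a)) -> (a -> (a && a)) = 1 -> 1 = 1
and checking the remaining 48 assignments likewise gives ≥ 2/3 in every case.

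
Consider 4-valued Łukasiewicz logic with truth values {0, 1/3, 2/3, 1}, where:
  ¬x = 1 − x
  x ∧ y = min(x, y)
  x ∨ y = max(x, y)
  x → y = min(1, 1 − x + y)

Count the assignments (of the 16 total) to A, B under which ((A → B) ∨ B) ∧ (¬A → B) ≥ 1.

A = 0, B = 0 ↦ 0  <
A = 0, B = 1/3 ↦ 1/3  <
A = 0, B = 2/3 ↦ 2/3  <
A = 0, B = 1 ↦ 1  ≥
A = 1/3, B = 0 ↦ 1/3  <
A = 1/3, B = 1/3 ↦ 2/3  <
A = 1/3, B = 2/3 ↦ 1  ≥
A = 1/3, B = 1 ↦ 1  ≥
A = 2/3, B = 0 ↦ 1/3  <
A = 2/3, B = 1/3 ↦ 2/3  <
A = 2/3, B = 2/3 ↦ 1  ≥
A = 2/3, B = 1 ↦ 1  ≥
A = 1, B = 0 ↦ 0  <
A = 1, B = 1/3 ↦ 1/3  <
A = 1, B = 2/3 ↦ 2/3  <
A = 1, B = 1 ↦ 1  ≥
So 6 of the 16 assignments meet the threshold.

6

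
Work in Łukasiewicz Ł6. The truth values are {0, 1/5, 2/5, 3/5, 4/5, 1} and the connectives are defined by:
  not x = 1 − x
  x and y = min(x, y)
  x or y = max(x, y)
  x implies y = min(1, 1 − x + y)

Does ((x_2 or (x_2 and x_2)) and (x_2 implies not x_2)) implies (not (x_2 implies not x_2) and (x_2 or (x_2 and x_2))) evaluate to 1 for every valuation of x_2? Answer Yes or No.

No

Counterexample: take x_2 = 1/5.
x_2 and x_2 = 1/5 and 1/5 = 1/5
x_2 or (x_2 and x_2) = 1/5 or 1/5 = 1/5
not x_2 = not 1/5 = 4/5
x_2 implies not x_2 = 1/5 implies 4/5 = 1
(x_2 or (x_2 and x_2)) and (x_2 implies not x_2) = 1/5 and 1 = 1/5
not x_2 = not 1/5 = 4/5
x_2 implies not x_2 = 1/5 implies 4/5 = 1
not (x_2 implies not x_2) = not 1 = 0
x_2 and x_2 = 1/5 and 1/5 = 1/5
x_2 or (x_2 and x_2) = 1/5 or 1/5 = 1/5
not (x_2 implies not x_2) and (x_2 or (x_2 and x_2)) = 0 and 1/5 = 0
((x_2 or (x_2 and x_2)) and (x_2 implies not x_2)) implies (not (x_2 implies not x_2) and (x_2 or (x_2 and x_2))) = 1/5 implies 0 = 4/5
This gives 4/5 ≠ 1.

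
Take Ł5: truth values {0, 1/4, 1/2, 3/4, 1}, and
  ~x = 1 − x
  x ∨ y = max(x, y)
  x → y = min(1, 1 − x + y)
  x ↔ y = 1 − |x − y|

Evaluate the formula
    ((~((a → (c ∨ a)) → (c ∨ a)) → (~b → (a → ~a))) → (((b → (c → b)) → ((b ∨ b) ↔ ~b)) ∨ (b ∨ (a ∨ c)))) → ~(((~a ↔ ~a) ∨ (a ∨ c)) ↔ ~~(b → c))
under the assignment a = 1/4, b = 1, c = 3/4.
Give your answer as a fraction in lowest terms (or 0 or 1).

c ∨ a = 3/4 ∨ 1/4 = 3/4
a → (c ∨ a) = 1/4 → 3/4 = 1
c ∨ a = 3/4 ∨ 1/4 = 3/4
(a → (c ∨ a)) → (c ∨ a) = 1 → 3/4 = 3/4
~((a → (c ∨ a)) → (c ∨ a)) = ~3/4 = 1/4
~b = ~1 = 0
~a = ~1/4 = 3/4
a → ~a = 1/4 → 3/4 = 1
~b → (a → ~a) = 0 → 1 = 1
~((a → (c ∨ a)) → (c ∨ a)) → (~b → (a → ~a)) = 1/4 → 1 = 1
c → b = 3/4 → 1 = 1
b → (c → b) = 1 → 1 = 1
b ∨ b = 1 ∨ 1 = 1
~b = ~1 = 0
(b ∨ b) ↔ ~b = 1 ↔ 0 = 0
(b → (c → b)) → ((b ∨ b) ↔ ~b) = 1 → 0 = 0
a ∨ c = 1/4 ∨ 3/4 = 3/4
b ∨ (a ∨ c) = 1 ∨ 3/4 = 1
((b → (c → b)) → ((b ∨ b) ↔ ~b)) ∨ (b ∨ (a ∨ c)) = 0 ∨ 1 = 1
(~((a → (c ∨ a)) → (c ∨ a)) → (~b → (a → ~a))) → (((b → (c → b)) → ((b ∨ b) ↔ ~b)) ∨ (b ∨ (a ∨ c))) = 1 → 1 = 1
~a = ~1/4 = 3/4
~a = ~1/4 = 3/4
~a ↔ ~a = 3/4 ↔ 3/4 = 1
a ∨ c = 1/4 ∨ 3/4 = 3/4
(~a ↔ ~a) ∨ (a ∨ c) = 1 ∨ 3/4 = 1
b → c = 1 → 3/4 = 3/4
~(b → c) = ~3/4 = 1/4
~~(b → c) = ~1/4 = 3/4
((~a ↔ ~a) ∨ (a ∨ c)) ↔ ~~(b → c) = 1 ↔ 3/4 = 3/4
~(((~a ↔ ~a) ∨ (a ∨ c)) ↔ ~~(b → c)) = ~3/4 = 1/4
((~((a → (c ∨ a)) → (c ∨ a)) → (~b → (a → ~a))) → (((b → (c → b)) → ((b ∨ b) ↔ ~b)) ∨ (b ∨ (a ∨ c)))) → ~(((~a ↔ ~a) ∨ (a ∨ c)) ↔ ~~(b → c)) = 1 → 1/4 = 1/4

1/4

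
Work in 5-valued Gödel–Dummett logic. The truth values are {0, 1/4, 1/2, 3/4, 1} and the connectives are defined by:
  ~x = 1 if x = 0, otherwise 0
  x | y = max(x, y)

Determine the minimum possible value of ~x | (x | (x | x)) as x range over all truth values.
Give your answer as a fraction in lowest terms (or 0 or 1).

1/4

Take x = 1/4:
~x = ~1/4 = 0
x | x = 1/4 | 1/4 = 1/4
x | (x | x) = 1/4 | 1/4 = 1/4
~x | (x | (x | x)) = 0 | 1/4 = 1/4
No assignment yields a value below 1/4, so this is the minimum.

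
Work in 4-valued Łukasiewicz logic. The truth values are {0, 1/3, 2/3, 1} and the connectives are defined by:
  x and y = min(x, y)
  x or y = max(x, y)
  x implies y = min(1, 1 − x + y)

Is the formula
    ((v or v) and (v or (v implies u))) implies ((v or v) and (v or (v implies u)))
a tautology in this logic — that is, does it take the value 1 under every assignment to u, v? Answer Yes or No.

u = 0, v = 0 ↦ 1
u = 0, v = 1/3 ↦ 1
u = 0, v = 2/3 ↦ 1
u = 0, v = 1 ↦ 1
u = 1/3, v = 0 ↦ 1
u = 1/3, v = 1/3 ↦ 1
u = 1/3, v = 2/3 ↦ 1
u = 1/3, v = 1 ↦ 1
u = 2/3, v = 0 ↦ 1
u = 2/3, v = 1/3 ↦ 1
u = 2/3, v = 2/3 ↦ 1
u = 2/3, v = 1 ↦ 1
u = 1, v = 0 ↦ 1
u = 1, v = 1/3 ↦ 1
u = 1, v = 2/3 ↦ 1
u = 1, v = 1 ↦ 1
Every assignment gives a value ≥ 1.

Yes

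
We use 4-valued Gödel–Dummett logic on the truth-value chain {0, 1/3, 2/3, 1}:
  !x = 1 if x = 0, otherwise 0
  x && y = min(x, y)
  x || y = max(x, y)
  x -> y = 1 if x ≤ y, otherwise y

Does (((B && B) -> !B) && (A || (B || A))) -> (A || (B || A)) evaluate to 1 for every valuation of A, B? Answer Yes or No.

A = 0, B = 0 ↦ 1
A = 0, B = 1/3 ↦ 1
A = 0, B = 2/3 ↦ 1
A = 0, B = 1 ↦ 1
A = 1/3, B = 0 ↦ 1
A = 1/3, B = 1/3 ↦ 1
A = 1/3, B = 2/3 ↦ 1
A = 1/3, B = 1 ↦ 1
A = 2/3, B = 0 ↦ 1
A = 2/3, B = 1/3 ↦ 1
A = 2/3, B = 2/3 ↦ 1
A = 2/3, B = 1 ↦ 1
A = 1, B = 0 ↦ 1
A = 1, B = 1/3 ↦ 1
A = 1, B = 2/3 ↦ 1
A = 1, B = 1 ↦ 1
Every assignment gives a value ≥ 1.

Yes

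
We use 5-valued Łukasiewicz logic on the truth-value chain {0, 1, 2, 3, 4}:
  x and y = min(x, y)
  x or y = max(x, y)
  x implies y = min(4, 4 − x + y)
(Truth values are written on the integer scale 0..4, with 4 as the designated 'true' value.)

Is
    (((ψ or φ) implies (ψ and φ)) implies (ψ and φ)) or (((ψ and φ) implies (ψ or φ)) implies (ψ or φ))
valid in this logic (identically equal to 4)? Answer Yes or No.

Counterexample: take φ = 0, ψ = 0.
ψ or φ = 0 or 0 = 0
ψ and φ = 0 and 0 = 0
(ψ or φ) implies (ψ and φ) = 0 implies 0 = 4
((ψ or φ) implies (ψ and φ)) implies (ψ and φ) = 4 implies 0 = 0
(ψ and φ) implies (ψ or φ) = 0 implies 0 = 4
((ψ and φ) implies (ψ or φ)) implies (ψ or φ) = 4 implies 0 = 0
(((ψ or φ) implies (ψ and φ)) implies (ψ and φ)) or (((ψ and φ) implies (ψ or φ)) implies (ψ or φ)) = 0 or 0 = 0
This gives 0 ≠ 4.

No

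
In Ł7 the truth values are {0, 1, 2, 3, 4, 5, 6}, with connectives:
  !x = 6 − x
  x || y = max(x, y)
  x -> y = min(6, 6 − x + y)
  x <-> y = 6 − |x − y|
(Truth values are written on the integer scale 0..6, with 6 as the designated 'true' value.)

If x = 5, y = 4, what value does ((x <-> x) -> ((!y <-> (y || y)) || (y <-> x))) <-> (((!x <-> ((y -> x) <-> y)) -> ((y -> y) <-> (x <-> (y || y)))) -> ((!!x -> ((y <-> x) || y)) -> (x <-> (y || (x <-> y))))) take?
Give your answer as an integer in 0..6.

x <-> x = 5 <-> 5 = 6
!y = !4 = 2
y || y = 4 || 4 = 4
!y <-> (y || y) = 2 <-> 4 = 4
y <-> x = 4 <-> 5 = 5
(!y <-> (y || y)) || (y <-> x) = 4 || 5 = 5
(x <-> x) -> ((!y <-> (y || y)) || (y <-> x)) = 6 -> 5 = 5
!x = !5 = 1
y -> x = 4 -> 5 = 6
(y -> x) <-> y = 6 <-> 4 = 4
!x <-> ((y -> x) <-> y) = 1 <-> 4 = 3
y -> y = 4 -> 4 = 6
y || y = 4 || 4 = 4
x <-> (y || y) = 5 <-> 4 = 5
(y -> y) <-> (x <-> (y || y)) = 6 <-> 5 = 5
(!x <-> ((y -> x) <-> y)) -> ((y -> y) <-> (x <-> (y || y))) = 3 -> 5 = 6
!x = !5 = 1
!!x = !1 = 5
y <-> x = 4 <-> 5 = 5
(y <-> x) || y = 5 || 4 = 5
!!x -> ((y <-> x) || y) = 5 -> 5 = 6
x <-> y = 5 <-> 4 = 5
y || (x <-> y) = 4 || 5 = 5
x <-> (y || (x <-> y)) = 5 <-> 5 = 6
(!!x -> ((y <-> x) || y)) -> (x <-> (y || (x <-> y))) = 6 -> 6 = 6
((!x <-> ((y -> x) <-> y)) -> ((y -> y) <-> (x <-> (y || y)))) -> ((!!x -> ((y <-> x) || y)) -> (x <-> (y || (x <-> y)))) = 6 -> 6 = 6
((x <-> x) -> ((!y <-> (y || y)) || (y <-> x))) <-> (((!x <-> ((y -> x) <-> y)) -> ((y -> y) <-> (x <-> (y || y)))) -> ((!!x -> ((y <-> x) || y)) -> (x <-> (y || (x <-> y))))) = 5 <-> 6 = 5

5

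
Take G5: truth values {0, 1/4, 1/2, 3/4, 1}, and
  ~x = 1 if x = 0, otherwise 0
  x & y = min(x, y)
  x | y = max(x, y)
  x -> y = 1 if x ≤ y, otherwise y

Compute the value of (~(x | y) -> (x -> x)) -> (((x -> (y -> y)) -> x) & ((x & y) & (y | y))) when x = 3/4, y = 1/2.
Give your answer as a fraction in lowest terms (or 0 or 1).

x | y = 3/4 | 1/2 = 3/4
~(x | y) = ~3/4 = 0
x -> x = 3/4 -> 3/4 = 1
~(x | y) -> (x -> x) = 0 -> 1 = 1
y -> y = 1/2 -> 1/2 = 1
x -> (y -> y) = 3/4 -> 1 = 1
(x -> (y -> y)) -> x = 1 -> 3/4 = 3/4
x & y = 3/4 & 1/2 = 1/2
y | y = 1/2 | 1/2 = 1/2
(x & y) & (y | y) = 1/2 & 1/2 = 1/2
((x -> (y -> y)) -> x) & ((x & y) & (y | y)) = 3/4 & 1/2 = 1/2
(~(x | y) -> (x -> x)) -> (((x -> (y -> y)) -> x) & ((x & y) & (y | y))) = 1 -> 1/2 = 1/2

1/2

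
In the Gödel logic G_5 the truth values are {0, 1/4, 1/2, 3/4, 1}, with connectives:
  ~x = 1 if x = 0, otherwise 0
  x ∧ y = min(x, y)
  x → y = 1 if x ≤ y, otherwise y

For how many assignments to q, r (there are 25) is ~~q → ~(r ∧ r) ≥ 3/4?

value 1: 9 assignments (counts)
value 0: 16 assignments
So 9 of the 25 assignments meet the threshold.

9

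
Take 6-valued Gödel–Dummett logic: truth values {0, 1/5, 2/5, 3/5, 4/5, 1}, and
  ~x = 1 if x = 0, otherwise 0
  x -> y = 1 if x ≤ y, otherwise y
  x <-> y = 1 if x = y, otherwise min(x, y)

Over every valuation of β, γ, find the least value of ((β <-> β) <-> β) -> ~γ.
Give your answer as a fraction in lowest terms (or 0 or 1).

0

Take β = 1/5, γ = 1/5:
β <-> β = 1/5 <-> 1/5 = 1
(β <-> β) <-> β = 1 <-> 1/5 = 1/5
~γ = ~1/5 = 0
((β <-> β) <-> β) -> ~γ = 1/5 -> 0 = 0
No assignment yields a value below 0, so this is the minimum.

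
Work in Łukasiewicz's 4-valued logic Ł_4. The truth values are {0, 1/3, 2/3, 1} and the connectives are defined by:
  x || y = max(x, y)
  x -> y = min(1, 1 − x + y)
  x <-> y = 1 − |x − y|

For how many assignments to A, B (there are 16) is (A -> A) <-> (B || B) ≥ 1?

A = 0, B = 0 ↦ 0  <
A = 0, B = 1/3 ↦ 1/3  <
A = 0, B = 2/3 ↦ 2/3  <
A = 0, B = 1 ↦ 1  ≥
A = 1/3, B = 0 ↦ 0  <
A = 1/3, B = 1/3 ↦ 1/3  <
A = 1/3, B = 2/3 ↦ 2/3  <
A = 1/3, B = 1 ↦ 1  ≥
A = 2/3, B = 0 ↦ 0  <
A = 2/3, B = 1/3 ↦ 1/3  <
A = 2/3, B = 2/3 ↦ 2/3  <
A = 2/3, B = 1 ↦ 1  ≥
A = 1, B = 0 ↦ 0  <
A = 1, B = 1/3 ↦ 1/3  <
A = 1, B = 2/3 ↦ 2/3  <
A = 1, B = 1 ↦ 1  ≥
So 4 of the 16 assignments meet the threshold.

4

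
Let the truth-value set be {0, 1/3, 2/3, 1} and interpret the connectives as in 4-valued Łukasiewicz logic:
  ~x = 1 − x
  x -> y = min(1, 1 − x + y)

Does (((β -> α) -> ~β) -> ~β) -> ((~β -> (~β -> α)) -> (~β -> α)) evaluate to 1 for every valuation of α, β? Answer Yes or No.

Counterexample: take α = 1/3, β = 1/3.
β -> α = 1/3 -> 1/3 = 1
~β = ~1/3 = 2/3
(β -> α) -> ~β = 1 -> 2/3 = 2/3
~β = ~1/3 = 2/3
((β -> α) -> ~β) -> ~β = 2/3 -> 2/3 = 1
~β = ~1/3 = 2/3
~β = ~1/3 = 2/3
~β -> α = 2/3 -> 1/3 = 2/3
~β -> (~β -> α) = 2/3 -> 2/3 = 1
~β = ~1/3 = 2/3
~β -> α = 2/3 -> 1/3 = 2/3
(~β -> (~β -> α)) -> (~β -> α) = 1 -> 2/3 = 2/3
(((β -> α) -> ~β) -> ~β) -> ((~β -> (~β -> α)) -> (~β -> α)) = 1 -> 2/3 = 2/3
This gives 2/3 ≠ 1.

No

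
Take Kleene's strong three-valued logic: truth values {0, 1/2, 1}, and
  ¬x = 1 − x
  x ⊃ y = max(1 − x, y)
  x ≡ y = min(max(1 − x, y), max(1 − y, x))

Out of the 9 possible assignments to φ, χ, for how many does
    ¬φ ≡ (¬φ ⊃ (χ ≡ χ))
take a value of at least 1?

2

φ = 0, χ = 0 ↦ 1  ≥
φ = 0, χ = 1/2 ↦ 1/2  <
φ = 0, χ = 1 ↦ 1  ≥
φ = 1/2, χ = 0 ↦ 1/2  <
φ = 1/2, χ = 1/2 ↦ 1/2  <
φ = 1/2, χ = 1 ↦ 1/2  <
φ = 1, χ = 0 ↦ 0  <
φ = 1, χ = 1/2 ↦ 0  <
φ = 1, χ = 1 ↦ 0  <
So 2 of the 9 assignments meet the threshold.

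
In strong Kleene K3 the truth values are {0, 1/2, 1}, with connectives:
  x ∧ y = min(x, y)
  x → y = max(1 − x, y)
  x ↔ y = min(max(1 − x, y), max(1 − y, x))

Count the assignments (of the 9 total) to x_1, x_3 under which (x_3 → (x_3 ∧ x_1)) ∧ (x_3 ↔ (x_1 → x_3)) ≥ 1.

x_1 = 0, x_3 = 0 ↦ 0  <
x_1 = 0, x_3 = 1/2 ↦ 1/2  <
x_1 = 0, x_3 = 1 ↦ 0  <
x_1 = 1/2, x_3 = 0 ↦ 1/2  <
x_1 = 1/2, x_3 = 1/2 ↦ 1/2  <
x_1 = 1/2, x_3 = 1 ↦ 1/2  <
x_1 = 1, x_3 = 0 ↦ 1  ≥
x_1 = 1, x_3 = 1/2 ↦ 1/2  <
x_1 = 1, x_3 = 1 ↦ 1  ≥
So 2 of the 9 assignments meet the threshold.

2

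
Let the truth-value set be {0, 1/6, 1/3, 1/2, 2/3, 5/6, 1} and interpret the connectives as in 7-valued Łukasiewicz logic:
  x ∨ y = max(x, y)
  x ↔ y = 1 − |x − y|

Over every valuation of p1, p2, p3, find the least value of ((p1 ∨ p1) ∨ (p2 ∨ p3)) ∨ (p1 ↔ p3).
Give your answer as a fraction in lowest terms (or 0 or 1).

1/2

Take p1 = 0, p2 = 0, p3 = 1/2:
p1 ∨ p1 = 0 ∨ 0 = 0
p2 ∨ p3 = 0 ∨ 1/2 = 1/2
(p1 ∨ p1) ∨ (p2 ∨ p3) = 0 ∨ 1/2 = 1/2
p1 ↔ p3 = 0 ↔ 1/2 = 1/2
((p1 ∨ p1) ∨ (p2 ∨ p3)) ∨ (p1 ↔ p3) = 1/2 ∨ 1/2 = 1/2
No assignment yields a value below 1/2, so this is the minimum.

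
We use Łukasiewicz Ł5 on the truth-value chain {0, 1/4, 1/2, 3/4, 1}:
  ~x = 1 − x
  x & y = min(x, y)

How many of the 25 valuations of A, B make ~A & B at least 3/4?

4

value 1: 1 assignment (counts)
value 3/4: 3 assignments (counts)
value 1/2: 5 assignments
value 1/4: 7 assignments
value 0: 9 assignments
So 4 of the 25 assignments meet the threshold.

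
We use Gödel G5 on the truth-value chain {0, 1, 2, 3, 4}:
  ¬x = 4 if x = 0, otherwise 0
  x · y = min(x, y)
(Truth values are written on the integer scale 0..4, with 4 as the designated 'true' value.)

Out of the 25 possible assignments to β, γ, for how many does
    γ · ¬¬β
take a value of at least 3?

value 4: 4 assignments (counts)
value 3: 4 assignments (counts)
value 2: 4 assignments
value 1: 4 assignments
value 0: 9 assignments
So 8 of the 25 assignments meet the threshold.

8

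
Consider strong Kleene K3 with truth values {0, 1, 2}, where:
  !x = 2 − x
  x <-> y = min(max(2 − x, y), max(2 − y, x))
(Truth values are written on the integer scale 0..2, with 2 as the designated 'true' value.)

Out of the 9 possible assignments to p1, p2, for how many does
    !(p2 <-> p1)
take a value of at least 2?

p1 = 0, p2 = 0 ↦ 0  <
p1 = 0, p2 = 1 ↦ 1  <
p1 = 0, p2 = 2 ↦ 2  ≥
p1 = 1, p2 = 0 ↦ 1  <
p1 = 1, p2 = 1 ↦ 1  <
p1 = 1, p2 = 2 ↦ 1  <
p1 = 2, p2 = 0 ↦ 2  ≥
p1 = 2, p2 = 1 ↦ 1  <
p1 = 2, p2 = 2 ↦ 0  <
So 2 of the 9 assignments meet the threshold.

2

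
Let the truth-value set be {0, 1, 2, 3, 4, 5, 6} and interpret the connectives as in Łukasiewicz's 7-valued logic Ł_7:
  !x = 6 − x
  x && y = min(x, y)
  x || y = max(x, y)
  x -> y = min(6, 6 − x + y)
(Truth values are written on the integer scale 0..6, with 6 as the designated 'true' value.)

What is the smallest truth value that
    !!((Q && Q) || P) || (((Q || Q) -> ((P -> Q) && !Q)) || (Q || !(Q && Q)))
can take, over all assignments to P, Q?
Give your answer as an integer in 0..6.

4

Take P = 0, Q = 4:
Q && Q = 4 && 4 = 4
(Q && Q) || P = 4 || 0 = 4
!((Q && Q) || P) = !4 = 2
!!((Q && Q) || P) = !2 = 4
Q || Q = 4 || 4 = 4
P -> Q = 0 -> 4 = 6
!Q = !4 = 2
(P -> Q) && !Q = 6 && 2 = 2
(Q || Q) -> ((P -> Q) && !Q) = 4 -> 2 = 4
Q && Q = 4 && 4 = 4
!(Q && Q) = !4 = 2
Q || !(Q && Q) = 4 || 2 = 4
((Q || Q) -> ((P -> Q) && !Q)) || (Q || !(Q && Q)) = 4 || 4 = 4
!!((Q && Q) || P) || (((Q || Q) -> ((P -> Q) && !Q)) || (Q || !(Q && Q))) = 4 || 4 = 4
No assignment yields a value below 4, so this is the minimum.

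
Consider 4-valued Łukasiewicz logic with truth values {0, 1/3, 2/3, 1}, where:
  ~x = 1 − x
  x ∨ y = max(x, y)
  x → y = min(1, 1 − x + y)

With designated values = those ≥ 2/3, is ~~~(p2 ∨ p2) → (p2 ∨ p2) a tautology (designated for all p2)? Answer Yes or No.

Counterexample: take p2 = 0.
p2 ∨ p2 = 0 ∨ 0 = 0
~(p2 ∨ p2) = ~0 = 1
~~(p2 ∨ p2) = ~1 = 0
~~~(p2 ∨ p2) = ~0 = 1
p2 ∨ p2 = 0 ∨ 0 = 0
~~~(p2 ∨ p2) → (p2 ∨ p2) = 1 → 0 = 0
This gives 0, which is below 2/3.

No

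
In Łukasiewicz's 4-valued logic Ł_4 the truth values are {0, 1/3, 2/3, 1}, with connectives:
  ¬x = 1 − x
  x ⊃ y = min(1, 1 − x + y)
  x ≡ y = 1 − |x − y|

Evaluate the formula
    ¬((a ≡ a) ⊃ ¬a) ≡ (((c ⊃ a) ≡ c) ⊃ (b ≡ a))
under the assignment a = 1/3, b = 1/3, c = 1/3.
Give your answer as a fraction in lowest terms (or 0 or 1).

a ≡ a = 1/3 ≡ 1/3 = 1
¬a = ¬1/3 = 2/3
(a ≡ a) ⊃ ¬a = 1 ⊃ 2/3 = 2/3
¬((a ≡ a) ⊃ ¬a) = ¬2/3 = 1/3
c ⊃ a = 1/3 ⊃ 1/3 = 1
(c ⊃ a) ≡ c = 1 ≡ 1/3 = 1/3
b ≡ a = 1/3 ≡ 1/3 = 1
((c ⊃ a) ≡ c) ⊃ (b ≡ a) = 1/3 ⊃ 1 = 1
¬((a ≡ a) ⊃ ¬a) ≡ (((c ⊃ a) ≡ c) ⊃ (b ≡ a)) = 1/3 ≡ 1 = 1/3

1/3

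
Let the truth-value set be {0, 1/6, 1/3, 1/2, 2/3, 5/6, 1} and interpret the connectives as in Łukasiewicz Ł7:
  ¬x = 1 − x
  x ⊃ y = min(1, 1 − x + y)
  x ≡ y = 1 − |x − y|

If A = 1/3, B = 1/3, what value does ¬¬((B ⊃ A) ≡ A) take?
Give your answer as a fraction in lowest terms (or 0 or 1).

1/3

B ⊃ A = 1/3 ⊃ 1/3 = 1
(B ⊃ A) ≡ A = 1 ≡ 1/3 = 1/3
¬((B ⊃ A) ≡ A) = ¬1/3 = 2/3
¬¬((B ⊃ A) ≡ A) = ¬2/3 = 1/3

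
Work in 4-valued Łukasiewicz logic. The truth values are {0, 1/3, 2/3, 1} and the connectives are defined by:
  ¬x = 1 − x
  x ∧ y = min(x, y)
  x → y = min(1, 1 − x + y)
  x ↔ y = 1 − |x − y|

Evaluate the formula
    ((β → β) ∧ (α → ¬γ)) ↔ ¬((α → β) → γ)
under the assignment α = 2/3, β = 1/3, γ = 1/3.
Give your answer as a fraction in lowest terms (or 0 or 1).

1/3

β → β = 1/3 → 1/3 = 1
¬γ = ¬1/3 = 2/3
α → ¬γ = 2/3 → 2/3 = 1
(β → β) ∧ (α → ¬γ) = 1 ∧ 1 = 1
α → β = 2/3 → 1/3 = 2/3
(α → β) → γ = 2/3 → 1/3 = 2/3
¬((α → β) → γ) = ¬2/3 = 1/3
((β → β) ∧ (α → ¬γ)) ↔ ¬((α → β) → γ) = 1 ↔ 1/3 = 1/3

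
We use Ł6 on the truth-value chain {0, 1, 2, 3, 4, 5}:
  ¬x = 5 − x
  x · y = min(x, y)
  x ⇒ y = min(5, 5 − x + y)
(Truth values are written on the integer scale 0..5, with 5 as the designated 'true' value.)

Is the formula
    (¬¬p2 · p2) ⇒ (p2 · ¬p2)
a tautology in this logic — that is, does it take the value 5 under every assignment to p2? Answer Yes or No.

Counterexample: take p2 = 3.
¬p2 = ¬3 = 2
¬¬p2 = ¬2 = 3
¬¬p2 · p2 = 3 · 3 = 3
¬p2 = ¬3 = 2
p2 · ¬p2 = 3 · 2 = 2
(¬¬p2 · p2) ⇒ (p2 · ¬p2) = 3 ⇒ 2 = 4
This gives 4 ≠ 5.

No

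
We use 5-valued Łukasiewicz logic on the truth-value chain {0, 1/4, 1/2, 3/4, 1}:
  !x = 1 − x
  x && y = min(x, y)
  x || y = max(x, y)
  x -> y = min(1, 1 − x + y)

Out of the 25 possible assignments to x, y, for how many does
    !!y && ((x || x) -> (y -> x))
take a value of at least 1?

5

value 1: 5 assignments (counts)
value 3/4: 5 assignments
value 1/2: 5 assignments
value 1/4: 5 assignments
value 0: 5 assignments
So 5 of the 25 assignments meet the threshold.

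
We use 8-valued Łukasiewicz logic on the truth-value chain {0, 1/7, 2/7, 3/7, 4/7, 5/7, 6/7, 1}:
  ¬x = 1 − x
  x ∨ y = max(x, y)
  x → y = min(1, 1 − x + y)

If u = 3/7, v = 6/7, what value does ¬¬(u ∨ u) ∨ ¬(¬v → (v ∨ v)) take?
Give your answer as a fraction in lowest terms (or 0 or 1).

u ∨ u = 3/7 ∨ 3/7 = 3/7
¬(u ∨ u) = ¬3/7 = 4/7
¬¬(u ∨ u) = ¬4/7 = 3/7
¬v = ¬6/7 = 1/7
v ∨ v = 6/7 ∨ 6/7 = 6/7
¬v → (v ∨ v) = 1/7 → 6/7 = 1
¬(¬v → (v ∨ v)) = ¬1 = 0
¬¬(u ∨ u) ∨ ¬(¬v → (v ∨ v)) = 3/7 ∨ 0 = 3/7

3/7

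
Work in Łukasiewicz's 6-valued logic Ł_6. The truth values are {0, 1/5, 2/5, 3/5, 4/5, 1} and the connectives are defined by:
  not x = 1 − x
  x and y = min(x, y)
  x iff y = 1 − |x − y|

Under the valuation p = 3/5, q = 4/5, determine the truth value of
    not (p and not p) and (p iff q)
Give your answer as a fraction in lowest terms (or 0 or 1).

3/5

not p = not 3/5 = 2/5
p and not p = 3/5 and 2/5 = 2/5
not (p and not p) = not 2/5 = 3/5
p iff q = 3/5 iff 4/5 = 4/5
not (p and not p) and (p iff q) = 3/5 and 4/5 = 3/5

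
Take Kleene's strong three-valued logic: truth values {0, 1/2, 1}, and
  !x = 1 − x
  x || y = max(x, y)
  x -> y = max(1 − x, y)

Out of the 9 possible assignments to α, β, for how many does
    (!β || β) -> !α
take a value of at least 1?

3

α = 0, β = 0 ↦ 1  ≥
α = 0, β = 1/2 ↦ 1  ≥
α = 0, β = 1 ↦ 1  ≥
α = 1/2, β = 0 ↦ 1/2  <
α = 1/2, β = 1/2 ↦ 1/2  <
α = 1/2, β = 1 ↦ 1/2  <
α = 1, β = 0 ↦ 0  <
α = 1, β = 1/2 ↦ 1/2  <
α = 1, β = 1 ↦ 0  <
So 3 of the 9 assignments meet the threshold.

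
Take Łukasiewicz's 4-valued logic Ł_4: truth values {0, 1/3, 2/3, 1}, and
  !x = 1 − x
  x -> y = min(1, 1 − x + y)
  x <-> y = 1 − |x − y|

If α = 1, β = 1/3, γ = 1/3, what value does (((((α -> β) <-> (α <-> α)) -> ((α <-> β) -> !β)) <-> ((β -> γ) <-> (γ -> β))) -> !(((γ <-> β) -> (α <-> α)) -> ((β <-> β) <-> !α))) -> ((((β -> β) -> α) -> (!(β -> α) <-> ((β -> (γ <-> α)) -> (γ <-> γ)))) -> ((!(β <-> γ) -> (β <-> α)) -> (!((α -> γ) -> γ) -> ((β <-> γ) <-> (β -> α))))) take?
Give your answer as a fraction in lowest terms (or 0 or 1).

1

α -> β = 1 -> 1/3 = 1/3
α <-> α = 1 <-> 1 = 1
(α -> β) <-> (α <-> α) = 1/3 <-> 1 = 1/3
α <-> β = 1 <-> 1/3 = 1/3
!β = !1/3 = 2/3
(α <-> β) -> !β = 1/3 -> 2/3 = 1
((α -> β) <-> (α <-> α)) -> ((α <-> β) -> !β) = 1/3 -> 1 = 1
β -> γ = 1/3 -> 1/3 = 1
γ -> β = 1/3 -> 1/3 = 1
(β -> γ) <-> (γ -> β) = 1 <-> 1 = 1
(((α -> β) <-> (α <-> α)) -> ((α <-> β) -> !β)) <-> ((β -> γ) <-> (γ -> β)) = 1 <-> 1 = 1
γ <-> β = 1/3 <-> 1/3 = 1
α <-> α = 1 <-> 1 = 1
(γ <-> β) -> (α <-> α) = 1 -> 1 = 1
β <-> β = 1/3 <-> 1/3 = 1
!α = !1 = 0
(β <-> β) <-> !α = 1 <-> 0 = 0
((γ <-> β) -> (α <-> α)) -> ((β <-> β) <-> !α) = 1 -> 0 = 0
!(((γ <-> β) -> (α <-> α)) -> ((β <-> β) <-> !α)) = !0 = 1
((((α -> β) <-> (α <-> α)) -> ((α <-> β) -> !β)) <-> ((β -> γ) <-> (γ -> β))) -> !(((γ <-> β) -> (α <-> α)) -> ((β <-> β) <-> !α)) = 1 -> 1 = 1
β -> β = 1/3 -> 1/3 = 1
(β -> β) -> α = 1 -> 1 = 1
β -> α = 1/3 -> 1 = 1
!(β -> α) = !1 = 0
γ <-> α = 1/3 <-> 1 = 1/3
β -> (γ <-> α) = 1/3 -> 1/3 = 1
γ <-> γ = 1/3 <-> 1/3 = 1
(β -> (γ <-> α)) -> (γ <-> γ) = 1 -> 1 = 1
!(β -> α) <-> ((β -> (γ <-> α)) -> (γ <-> γ)) = 0 <-> 1 = 0
((β -> β) -> α) -> (!(β -> α) <-> ((β -> (γ <-> α)) -> (γ <-> γ))) = 1 -> 0 = 0
β <-> γ = 1/3 <-> 1/3 = 1
!(β <-> γ) = !1 = 0
β <-> α = 1/3 <-> 1 = 1/3
!(β <-> γ) -> (β <-> α) = 0 -> 1/3 = 1
α -> γ = 1 -> 1/3 = 1/3
(α -> γ) -> γ = 1/3 -> 1/3 = 1
!((α -> γ) -> γ) = !1 = 0
β <-> γ = 1/3 <-> 1/3 = 1
β -> α = 1/3 -> 1 = 1
(β <-> γ) <-> (β -> α) = 1 <-> 1 = 1
!((α -> γ) -> γ) -> ((β <-> γ) <-> (β -> α)) = 0 -> 1 = 1
(!(β <-> γ) -> (β <-> α)) -> (!((α -> γ) -> γ) -> ((β <-> γ) <-> (β -> α))) = 1 -> 1 = 1
(((β -> β) -> α) -> (!(β -> α) <-> ((β -> (γ <-> α)) -> (γ <-> γ)))) -> ((!(β <-> γ) -> (β <-> α)) -> (!((α -> γ) -> γ) -> ((β <-> γ) <-> (β -> α)))) = 0 -> 1 = 1
(((((α -> β) <-> (α <-> α)) -> ((α <-> β) -> !β)) <-> ((β -> γ) <-> (γ -> β))) -> !(((γ <-> β) -> (α <-> α)) -> ((β <-> β) <-> !α))) -> ((((β -> β) -> α) -> (!(β -> α) <-> ((β -> (γ <-> α)) -> (γ <-> γ)))) -> ((!(β <-> γ) -> (β <-> α)) -> (!((α -> γ) -> γ) -> ((β <-> γ) <-> (β -> α))))) = 1 -> 1 = 1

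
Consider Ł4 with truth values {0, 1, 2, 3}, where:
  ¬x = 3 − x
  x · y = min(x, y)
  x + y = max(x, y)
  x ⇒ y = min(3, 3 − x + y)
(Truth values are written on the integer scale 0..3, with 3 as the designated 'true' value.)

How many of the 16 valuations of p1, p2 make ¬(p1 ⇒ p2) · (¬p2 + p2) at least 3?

p1 = 0, p2 = 0 ↦ 0  <
p1 = 0, p2 = 1 ↦ 0  <
p1 = 0, p2 = 2 ↦ 0  <
p1 = 0, p2 = 3 ↦ 0  <
p1 = 1, p2 = 0 ↦ 1  <
p1 = 1, p2 = 1 ↦ 0  <
p1 = 1, p2 = 2 ↦ 0  <
p1 = 1, p2 = 3 ↦ 0  <
p1 = 2, p2 = 0 ↦ 2  <
p1 = 2, p2 = 1 ↦ 1  <
p1 = 2, p2 = 2 ↦ 0  <
p1 = 2, p2 = 3 ↦ 0  <
p1 = 3, p2 = 0 ↦ 3  ≥
p1 = 3, p2 = 1 ↦ 2  <
p1 = 3, p2 = 2 ↦ 1  <
p1 = 3, p2 = 3 ↦ 0  <
So 1 of the 16 assignments meets the threshold.

1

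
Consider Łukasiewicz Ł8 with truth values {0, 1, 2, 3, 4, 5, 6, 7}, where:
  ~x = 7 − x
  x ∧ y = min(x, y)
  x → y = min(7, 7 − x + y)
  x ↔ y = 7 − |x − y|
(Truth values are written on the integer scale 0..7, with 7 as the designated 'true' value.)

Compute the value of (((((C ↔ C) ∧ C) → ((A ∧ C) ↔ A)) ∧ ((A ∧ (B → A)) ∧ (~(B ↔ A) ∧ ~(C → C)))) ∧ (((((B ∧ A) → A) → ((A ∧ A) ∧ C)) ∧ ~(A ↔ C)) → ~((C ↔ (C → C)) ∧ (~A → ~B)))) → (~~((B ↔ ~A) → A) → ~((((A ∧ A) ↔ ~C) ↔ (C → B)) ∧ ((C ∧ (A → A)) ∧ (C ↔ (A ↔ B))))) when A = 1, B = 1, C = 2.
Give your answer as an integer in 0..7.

C ↔ C = 2 ↔ 2 = 7
(C ↔ C) ∧ C = 7 ∧ 2 = 2
A ∧ C = 1 ∧ 2 = 1
(A ∧ C) ↔ A = 1 ↔ 1 = 7
((C ↔ C) ∧ C) → ((A ∧ C) ↔ A) = 2 → 7 = 7
B → A = 1 → 1 = 7
A ∧ (B → A) = 1 ∧ 7 = 1
B ↔ A = 1 ↔ 1 = 7
~(B ↔ A) = ~7 = 0
C → C = 2 → 2 = 7
~(C → C) = ~7 = 0
~(B ↔ A) ∧ ~(C → C) = 0 ∧ 0 = 0
(A ∧ (B → A)) ∧ (~(B ↔ A) ∧ ~(C → C)) = 1 ∧ 0 = 0
(((C ↔ C) ∧ C) → ((A ∧ C) ↔ A)) ∧ ((A ∧ (B → A)) ∧ (~(B ↔ A) ∧ ~(C → C))) = 7 ∧ 0 = 0
B ∧ A = 1 ∧ 1 = 1
(B ∧ A) → A = 1 → 1 = 7
A ∧ A = 1 ∧ 1 = 1
(A ∧ A) ∧ C = 1 ∧ 2 = 1
((B ∧ A) → A) → ((A ∧ A) ∧ C) = 7 → 1 = 1
A ↔ C = 1 ↔ 2 = 6
~(A ↔ C) = ~6 = 1
(((B ∧ A) → A) → ((A ∧ A) ∧ C)) ∧ ~(A ↔ C) = 1 ∧ 1 = 1
C → C = 2 → 2 = 7
C ↔ (C → C) = 2 ↔ 7 = 2
~A = ~1 = 6
~B = ~1 = 6
~A → ~B = 6 → 6 = 7
(C ↔ (C → C)) ∧ (~A → ~B) = 2 ∧ 7 = 2
~((C ↔ (C → C)) ∧ (~A → ~B)) = ~2 = 5
((((B ∧ A) → A) → ((A ∧ A) ∧ C)) ∧ ~(A ↔ C)) → ~((C ↔ (C → C)) ∧ (~A → ~B)) = 1 → 5 = 7
((((C ↔ C) ∧ C) → ((A ∧ C) ↔ A)) ∧ ((A ∧ (B → A)) ∧ (~(B ↔ A) ∧ ~(C → C)))) ∧ (((((B ∧ A) → A) → ((A ∧ A) ∧ C)) ∧ ~(A ↔ C)) → ~((C ↔ (C → C)) ∧ (~A → ~B))) = 0 ∧ 7 = 0
~A = ~1 = 6
B ↔ ~A = 1 ↔ 6 = 2
(B ↔ ~A) → A = 2 → 1 = 6
~((B ↔ ~A) → A) = ~6 = 1
~~((B ↔ ~A) → A) = ~1 = 6
A ∧ A = 1 ∧ 1 = 1
~C = ~2 = 5
(A ∧ A) ↔ ~C = 1 ↔ 5 = 3
C → B = 2 → 1 = 6
((A ∧ A) ↔ ~C) ↔ (C → B) = 3 ↔ 6 = 4
A → A = 1 → 1 = 7
C ∧ (A → A) = 2 ∧ 7 = 2
A ↔ B = 1 ↔ 1 = 7
C ↔ (A ↔ B) = 2 ↔ 7 = 2
(C ∧ (A → A)) ∧ (C ↔ (A ↔ B)) = 2 ∧ 2 = 2
(((A ∧ A) ↔ ~C) ↔ (C → B)) ∧ ((C ∧ (A → A)) ∧ (C ↔ (A ↔ B))) = 4 ∧ 2 = 2
~((((A ∧ A) ↔ ~C) ↔ (C → B)) ∧ ((C ∧ (A → A)) ∧ (C ↔ (A ↔ B)))) = ~2 = 5
~~((B ↔ ~A) → A) → ~((((A ∧ A) ↔ ~C) ↔ (C → B)) ∧ ((C ∧ (A → A)) ∧ (C ↔ (A ↔ B)))) = 6 → 5 = 6
(((((C ↔ C) ∧ C) → ((A ∧ C) ↔ A)) ∧ ((A ∧ (B → A)) ∧ (~(B ↔ A) ∧ ~(C → C)))) ∧ (((((B ∧ A) → A) → ((A ∧ A) ∧ C)) ∧ ~(A ↔ C)) → ~((C ↔ (C → C)) ∧ (~A → ~B)))) → (~~((B ↔ ~A) → A) → ~((((A ∧ A) ↔ ~C) ↔ (C → B)) ∧ ((C ∧ (A → A)) ∧ (C ↔ (A ↔ B))))) = 0 → 6 = 7

7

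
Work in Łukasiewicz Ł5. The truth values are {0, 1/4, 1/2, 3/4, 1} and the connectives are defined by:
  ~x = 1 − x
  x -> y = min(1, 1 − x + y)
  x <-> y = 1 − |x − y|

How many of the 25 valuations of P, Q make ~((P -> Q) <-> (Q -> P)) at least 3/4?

6

value 1: 2 assignments (counts)
value 3/4: 4 assignments (counts)
value 1/2: 6 assignments
value 1/4: 8 assignments
value 0: 5 assignments
So 6 of the 25 assignments meet the threshold.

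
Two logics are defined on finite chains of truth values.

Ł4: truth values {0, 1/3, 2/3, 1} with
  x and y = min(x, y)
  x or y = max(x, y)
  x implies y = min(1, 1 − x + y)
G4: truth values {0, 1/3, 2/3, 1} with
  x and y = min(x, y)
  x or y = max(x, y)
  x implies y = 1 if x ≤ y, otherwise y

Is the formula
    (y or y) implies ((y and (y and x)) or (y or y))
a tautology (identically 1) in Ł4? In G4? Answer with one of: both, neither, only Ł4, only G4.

In Ł4: every assignment gives 1 — tautology.
In G4: every assignment gives 1 — tautology.

both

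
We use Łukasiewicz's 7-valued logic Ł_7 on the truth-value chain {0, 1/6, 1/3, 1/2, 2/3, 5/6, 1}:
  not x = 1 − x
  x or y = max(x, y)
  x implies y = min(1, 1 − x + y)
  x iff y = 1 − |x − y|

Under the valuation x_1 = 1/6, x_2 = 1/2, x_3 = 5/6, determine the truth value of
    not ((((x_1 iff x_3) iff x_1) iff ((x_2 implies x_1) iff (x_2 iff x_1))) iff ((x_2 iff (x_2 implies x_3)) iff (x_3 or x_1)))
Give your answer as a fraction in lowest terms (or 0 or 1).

1/6

x_1 iff x_3 = 1/6 iff 5/6 = 1/3
(x_1 iff x_3) iff x_1 = 1/3 iff 1/6 = 5/6
x_2 implies x_1 = 1/2 implies 1/6 = 2/3
x_2 iff x_1 = 1/2 iff 1/6 = 2/3
(x_2 implies x_1) iff (x_2 iff x_1) = 2/3 iff 2/3 = 1
((x_1 iff x_3) iff x_1) iff ((x_2 implies x_1) iff (x_2 iff x_1)) = 5/6 iff 1 = 5/6
x_2 implies x_3 = 1/2 implies 5/6 = 1
x_2 iff (x_2 implies x_3) = 1/2 iff 1 = 1/2
x_3 or x_1 = 5/6 or 1/6 = 5/6
(x_2 iff (x_2 implies x_3)) iff (x_3 or x_1) = 1/2 iff 5/6 = 2/3
(((x_1 iff x_3) iff x_1) iff ((x_2 implies x_1) iff (x_2 iff x_1))) iff ((x_2 iff (x_2 implies x_3)) iff (x_3 or x_1)) = 5/6 iff 2/3 = 5/6
not ((((x_1 iff x_3) iff x_1) iff ((x_2 implies x_1) iff (x_2 iff x_1))) iff ((x_2 iff (x_2 implies x_3)) iff (x_3 or x_1))) = not 5/6 = 1/6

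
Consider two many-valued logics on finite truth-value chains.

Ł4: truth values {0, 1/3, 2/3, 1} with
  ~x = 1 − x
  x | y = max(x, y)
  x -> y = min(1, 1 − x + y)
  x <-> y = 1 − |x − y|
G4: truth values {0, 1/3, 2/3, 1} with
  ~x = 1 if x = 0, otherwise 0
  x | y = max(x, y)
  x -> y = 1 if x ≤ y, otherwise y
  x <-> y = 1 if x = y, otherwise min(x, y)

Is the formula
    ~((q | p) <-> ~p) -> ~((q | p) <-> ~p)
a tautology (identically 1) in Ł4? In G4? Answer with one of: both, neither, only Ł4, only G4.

In Ł4: every assignment gives 1 — tautology.
In G4: every assignment gives 1 — tautology.

both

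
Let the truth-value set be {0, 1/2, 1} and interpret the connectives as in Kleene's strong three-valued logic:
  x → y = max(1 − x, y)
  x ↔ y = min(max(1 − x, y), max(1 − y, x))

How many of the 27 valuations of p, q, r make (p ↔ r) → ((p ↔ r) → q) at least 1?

13

value 1: 13 assignments (counts)
value 1/2: 12 assignments
value 0: 2 assignments
So 13 of the 27 assignments meet the threshold.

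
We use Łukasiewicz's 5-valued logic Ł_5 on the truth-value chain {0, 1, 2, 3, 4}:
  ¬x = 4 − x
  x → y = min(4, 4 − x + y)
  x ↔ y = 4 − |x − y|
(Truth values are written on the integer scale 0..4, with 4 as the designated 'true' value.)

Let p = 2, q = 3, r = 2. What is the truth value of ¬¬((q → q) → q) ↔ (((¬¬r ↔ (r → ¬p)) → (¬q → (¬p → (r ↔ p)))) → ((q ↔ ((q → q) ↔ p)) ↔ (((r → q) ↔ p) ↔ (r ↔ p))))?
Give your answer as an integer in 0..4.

4

q → q = 3 → 3 = 4
(q → q) → q = 4 → 3 = 3
¬((q → q) → q) = ¬3 = 1
¬¬((q → q) → q) = ¬1 = 3
¬r = ¬2 = 2
¬¬r = ¬2 = 2
¬p = ¬2 = 2
r → ¬p = 2 → 2 = 4
¬¬r ↔ (r → ¬p) = 2 ↔ 4 = 2
¬q = ¬3 = 1
¬p = ¬2 = 2
r ↔ p = 2 ↔ 2 = 4
¬p → (r ↔ p) = 2 → 4 = 4
¬q → (¬p → (r ↔ p)) = 1 → 4 = 4
(¬¬r ↔ (r → ¬p)) → (¬q → (¬p → (r ↔ p))) = 2 → 4 = 4
q → q = 3 → 3 = 4
(q → q) ↔ p = 4 ↔ 2 = 2
q ↔ ((q → q) ↔ p) = 3 ↔ 2 = 3
r → q = 2 → 3 = 4
(r → q) ↔ p = 4 ↔ 2 = 2
r ↔ p = 2 ↔ 2 = 4
((r → q) ↔ p) ↔ (r ↔ p) = 2 ↔ 4 = 2
(q ↔ ((q → q) ↔ p)) ↔ (((r → q) ↔ p) ↔ (r ↔ p)) = 3 ↔ 2 = 3
((¬¬r ↔ (r → ¬p)) → (¬q → (¬p → (r ↔ p)))) → ((q ↔ ((q → q) ↔ p)) ↔ (((r → q) ↔ p) ↔ (r ↔ p))) = 4 → 3 = 3
¬¬((q → q) → q) ↔ (((¬¬r ↔ (r → ¬p)) → (¬q → (¬p → (r ↔ p)))) → ((q ↔ ((q → q) ↔ p)) ↔ (((r → q) ↔ p) ↔ (r ↔ p)))) = 3 ↔ 3 = 4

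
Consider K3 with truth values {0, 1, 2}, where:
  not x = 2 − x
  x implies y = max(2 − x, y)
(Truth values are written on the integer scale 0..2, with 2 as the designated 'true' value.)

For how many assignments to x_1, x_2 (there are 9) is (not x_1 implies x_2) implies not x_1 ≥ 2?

3

x_1 = 0, x_2 = 0 ↦ 2  ≥
x_1 = 0, x_2 = 1 ↦ 2  ≥
x_1 = 0, x_2 = 2 ↦ 2  ≥
x_1 = 1, x_2 = 0 ↦ 1  <
x_1 = 1, x_2 = 1 ↦ 1  <
x_1 = 1, x_2 = 2 ↦ 1  <
x_1 = 2, x_2 = 0 ↦ 0  <
x_1 = 2, x_2 = 1 ↦ 0  <
x_1 = 2, x_2 = 2 ↦ 0  <
So 3 of the 9 assignments meet the threshold.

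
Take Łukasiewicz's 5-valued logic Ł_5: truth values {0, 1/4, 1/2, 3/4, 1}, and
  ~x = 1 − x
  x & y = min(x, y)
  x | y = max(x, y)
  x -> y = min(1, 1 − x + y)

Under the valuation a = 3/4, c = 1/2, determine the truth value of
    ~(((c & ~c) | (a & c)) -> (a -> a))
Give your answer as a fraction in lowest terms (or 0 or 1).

0

~c = ~1/2 = 1/2
c & ~c = 1/2 & 1/2 = 1/2
a & c = 3/4 & 1/2 = 1/2
(c & ~c) | (a & c) = 1/2 | 1/2 = 1/2
a -> a = 3/4 -> 3/4 = 1
((c & ~c) | (a & c)) -> (a -> a) = 1/2 -> 1 = 1
~(((c & ~c) | (a & c)) -> (a -> a)) = ~1 = 0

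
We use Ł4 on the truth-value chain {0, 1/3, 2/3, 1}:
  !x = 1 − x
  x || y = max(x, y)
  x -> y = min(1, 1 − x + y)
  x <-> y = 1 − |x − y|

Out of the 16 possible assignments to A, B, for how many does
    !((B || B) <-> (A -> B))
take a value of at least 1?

A = 0, B = 0 ↦ 1  ≥
A = 0, B = 1/3 ↦ 2/3  <
A = 0, B = 2/3 ↦ 1/3  <
A = 0, B = 1 ↦ 0  <
A = 1/3, B = 0 ↦ 2/3  <
A = 1/3, B = 1/3 ↦ 2/3  <
A = 1/3, B = 2/3 ↦ 1/3  <
A = 1/3, B = 1 ↦ 0  <
A = 2/3, B = 0 ↦ 1/3  <
A = 2/3, B = 1/3 ↦ 1/3  <
A = 2/3, B = 2/3 ↦ 1/3  <
A = 2/3, B = 1 ↦ 0  <
A = 1, B = 0 ↦ 0  <
A = 1, B = 1/3 ↦ 0  <
A = 1, B = 2/3 ↦ 0  <
A = 1, B = 1 ↦ 0  <
So 1 of the 16 assignments meets the threshold.

1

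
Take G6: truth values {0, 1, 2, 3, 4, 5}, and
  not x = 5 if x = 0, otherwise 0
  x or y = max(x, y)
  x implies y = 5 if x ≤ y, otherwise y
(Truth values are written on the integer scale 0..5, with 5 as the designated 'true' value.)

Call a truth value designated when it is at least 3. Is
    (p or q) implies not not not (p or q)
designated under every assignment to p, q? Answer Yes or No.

Counterexample: take p = 0, q = 1.
p or q = 0 or 1 = 1
p or q = 0 or 1 = 1
not (p or q) = not 1 = 0
not not (p or q) = not 0 = 5
not not not (p or q) = not 5 = 0
(p or q) implies not not not (p or q) = 1 implies 0 = 0
This gives 0, which is below 3.

No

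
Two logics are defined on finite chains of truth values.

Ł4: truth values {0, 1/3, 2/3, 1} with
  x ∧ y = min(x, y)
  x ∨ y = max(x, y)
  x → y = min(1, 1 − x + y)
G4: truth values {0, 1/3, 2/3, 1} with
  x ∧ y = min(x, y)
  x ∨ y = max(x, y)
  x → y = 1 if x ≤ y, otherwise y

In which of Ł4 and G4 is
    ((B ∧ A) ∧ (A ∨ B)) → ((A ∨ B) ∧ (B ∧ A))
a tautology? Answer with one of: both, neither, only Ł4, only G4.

both

In Ł4: every assignment gives 1 — tautology.
In G4: every assignment gives 1 — tautology.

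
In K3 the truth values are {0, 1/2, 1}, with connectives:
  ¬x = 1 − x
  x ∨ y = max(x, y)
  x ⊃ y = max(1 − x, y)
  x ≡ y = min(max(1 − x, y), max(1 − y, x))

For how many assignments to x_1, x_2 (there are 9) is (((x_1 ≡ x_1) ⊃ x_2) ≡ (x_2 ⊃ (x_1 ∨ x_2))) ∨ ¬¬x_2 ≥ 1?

x_1 = 0, x_2 = 0 ↦ 0  <
x_1 = 0, x_2 = 1/2 ↦ 1/2  <
x_1 = 0, x_2 = 1 ↦ 1  ≥
x_1 = 1/2, x_2 = 0 ↦ 1/2  <
x_1 = 1/2, x_2 = 1/2 ↦ 1/2  <
x_1 = 1/2, x_2 = 1 ↦ 1  ≥
x_1 = 1, x_2 = 0 ↦ 0  <
x_1 = 1, x_2 = 1/2 ↦ 1/2  <
x_1 = 1, x_2 = 1 ↦ 1  ≥
So 3 of the 9 assignments meet the threshold.

3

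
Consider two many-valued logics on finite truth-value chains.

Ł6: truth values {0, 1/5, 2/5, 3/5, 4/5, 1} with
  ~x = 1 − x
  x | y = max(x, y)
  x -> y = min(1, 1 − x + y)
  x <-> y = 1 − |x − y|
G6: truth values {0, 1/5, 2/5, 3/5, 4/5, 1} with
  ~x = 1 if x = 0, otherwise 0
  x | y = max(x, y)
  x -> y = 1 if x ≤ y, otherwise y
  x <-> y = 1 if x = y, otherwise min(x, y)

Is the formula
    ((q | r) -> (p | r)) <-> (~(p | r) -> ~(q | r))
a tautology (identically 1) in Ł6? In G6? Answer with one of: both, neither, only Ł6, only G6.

only Ł6

In Ł6: every assignment gives 1 — tautology.
In G6: at p = 0, q = 2/5, r = 1/5 the value is 1/5 — not a tautology.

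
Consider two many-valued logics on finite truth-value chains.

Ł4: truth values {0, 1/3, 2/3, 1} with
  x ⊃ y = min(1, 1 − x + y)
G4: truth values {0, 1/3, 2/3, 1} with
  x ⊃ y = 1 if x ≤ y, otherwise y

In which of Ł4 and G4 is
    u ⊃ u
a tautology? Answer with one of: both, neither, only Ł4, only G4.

In Ł4: every assignment gives 1 — tautology.
In G4: every assignment gives 1 — tautology.

both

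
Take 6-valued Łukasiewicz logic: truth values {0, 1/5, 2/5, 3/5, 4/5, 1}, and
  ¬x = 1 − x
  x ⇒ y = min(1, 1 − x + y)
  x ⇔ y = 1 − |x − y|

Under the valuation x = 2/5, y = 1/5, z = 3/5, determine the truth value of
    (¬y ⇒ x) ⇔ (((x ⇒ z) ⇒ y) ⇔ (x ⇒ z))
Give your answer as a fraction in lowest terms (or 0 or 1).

¬y = ¬1/5 = 4/5
¬y ⇒ x = 4/5 ⇒ 2/5 = 3/5
x ⇒ z = 2/5 ⇒ 3/5 = 1
(x ⇒ z) ⇒ y = 1 ⇒ 1/5 = 1/5
x ⇒ z = 2/5 ⇒ 3/5 = 1
((x ⇒ z) ⇒ y) ⇔ (x ⇒ z) = 1/5 ⇔ 1 = 1/5
(¬y ⇒ x) ⇔ (((x ⇒ z) ⇒ y) ⇔ (x ⇒ z)) = 3/5 ⇔ 1/5 = 3/5

3/5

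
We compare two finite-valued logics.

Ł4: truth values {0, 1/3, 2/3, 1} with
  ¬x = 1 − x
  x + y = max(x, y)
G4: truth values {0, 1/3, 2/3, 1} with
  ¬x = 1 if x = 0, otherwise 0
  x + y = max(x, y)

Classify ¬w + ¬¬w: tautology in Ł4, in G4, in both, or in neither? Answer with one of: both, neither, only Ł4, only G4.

In Ł4: at w = 1/3 the value is 2/3 — not a tautology.
In G4: every assignment gives 1 — tautology.

only G4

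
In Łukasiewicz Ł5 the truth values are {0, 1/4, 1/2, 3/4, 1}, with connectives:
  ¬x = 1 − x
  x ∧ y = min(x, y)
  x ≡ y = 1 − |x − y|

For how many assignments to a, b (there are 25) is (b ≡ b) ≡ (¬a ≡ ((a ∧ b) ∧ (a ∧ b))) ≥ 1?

5

value 1: 5 assignments (counts)
value 3/4: 4 assignments
value 1/2: 8 assignments
value 1/4: 2 assignments
value 0: 6 assignments
So 5 of the 25 assignments meet the threshold.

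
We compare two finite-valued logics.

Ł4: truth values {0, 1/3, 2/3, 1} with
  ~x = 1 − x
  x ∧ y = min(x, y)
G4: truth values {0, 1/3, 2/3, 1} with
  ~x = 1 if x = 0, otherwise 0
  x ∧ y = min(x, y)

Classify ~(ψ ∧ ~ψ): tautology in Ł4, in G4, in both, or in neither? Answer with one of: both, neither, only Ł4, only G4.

In Ł4: at ψ = 1/3 the value is 2/3 — not a tautology.
In G4: every assignment gives 1 — tautology.

only G4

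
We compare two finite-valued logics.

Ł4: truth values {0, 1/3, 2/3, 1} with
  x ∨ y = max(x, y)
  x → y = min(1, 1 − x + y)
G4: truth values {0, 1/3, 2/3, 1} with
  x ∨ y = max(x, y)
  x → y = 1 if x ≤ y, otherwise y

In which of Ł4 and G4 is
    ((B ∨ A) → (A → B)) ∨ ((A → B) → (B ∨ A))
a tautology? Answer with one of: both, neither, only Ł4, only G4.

both

In Ł4: every assignment gives 1 — tautology.
In G4: every assignment gives 1 — tautology.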